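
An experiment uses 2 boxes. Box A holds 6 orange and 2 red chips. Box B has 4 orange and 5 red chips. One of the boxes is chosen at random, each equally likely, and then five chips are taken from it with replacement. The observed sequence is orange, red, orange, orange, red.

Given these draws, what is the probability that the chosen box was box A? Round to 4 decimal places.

0.4932

For each hypothesis, P(data | H) works out to: P(data | box A) = (6/8)(2/8)(6/8)(6/8)(2/8) = 0.026367; P(data | box B) = (4/9)(5/9)(4/9)(4/9)(5/9) = 0.027096.
Multiplying each by its prior: 1/2 · 0.026367 = 0.013184, 1/2 · 0.027096 = 0.013548; with total 0.026732.
So P(box A | data) = (0.013184) / (0.026732) = 0.49318.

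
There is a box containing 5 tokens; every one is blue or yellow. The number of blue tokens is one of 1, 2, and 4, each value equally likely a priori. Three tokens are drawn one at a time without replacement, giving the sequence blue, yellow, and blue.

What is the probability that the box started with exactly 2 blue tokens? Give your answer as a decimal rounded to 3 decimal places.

For each hypothesis, P(data | H) works out to: P(data | r = 1) = (1/5)(4/4)(0/3) = 0; P(data | r = 2) = (2/5)(3/4)(1/3) = 1/10; P(data | r = 4) = (4/5)(1/4)(3/3) = 1/5.
The prior-weighted likelihoods are 1/3 · 0 = 0, 1/3 · 1/10 = 1/30, 1/3 · 1/5 = 1/15; with total 1/10.
Hence P(r = 2 | data) = (1/30) / (1/10) = 1/3.

0.333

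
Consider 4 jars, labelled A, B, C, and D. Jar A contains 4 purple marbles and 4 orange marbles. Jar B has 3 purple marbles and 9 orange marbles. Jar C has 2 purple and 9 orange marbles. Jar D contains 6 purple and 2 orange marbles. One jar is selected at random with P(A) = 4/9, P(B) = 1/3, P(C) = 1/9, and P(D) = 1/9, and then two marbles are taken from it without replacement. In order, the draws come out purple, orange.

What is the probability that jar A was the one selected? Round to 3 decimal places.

0.535

The likelihood of the observed sequence under each hypothesis: P(data | jar A) = (4/8)(4/7) = 0.28571; P(data | jar B) = (3/12)(9/11) = 0.20455; P(data | jar C) = (2/11)(9/10) = 0.16364; P(data | jar D) = (6/8)(2/7) = 0.21429.
Multiplying each by its prior: 4/9 · 0.28571 = 0.12698, 1/3 · 0.20455 = 0.068182, 1/9 · 0.16364 = 0.018182, 1/9 · 0.21429 = 0.02381; these sum to 0.23716.
So P(jar A | data) = (0.12698) / (0.23716) = 0.53544.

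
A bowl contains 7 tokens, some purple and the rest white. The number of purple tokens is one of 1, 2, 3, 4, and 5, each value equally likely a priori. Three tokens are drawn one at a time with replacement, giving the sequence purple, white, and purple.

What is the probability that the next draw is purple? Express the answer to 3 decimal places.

Under each hypothesis, the probability of the observed sequence is: P(data | r = 1) = (1/7)(6/7)(1/7) = 0.017493; P(data | r = 2) = (2/7)(5/7)(2/7) = 0.058309; P(data | r = 3) = (3/7)(4/7)(3/7) = 0.10496; P(data | r = 4) = (4/7)(3/7)(4/7) = 0.13994; P(data | r = 5) = (5/7)(2/7)(5/7) = 0.14577.
Multiplying each by its prior: 1/5 · 0.017493 = 0.0034985, 1/5 · 0.058309 = 0.011662, 1/5 · 0.10496 = 0.020991, 1/5 · 0.13994 = 0.027988, 1/5 · 0.14577 = 0.029155; these sum to 0.093294.
Dividing through by the total gives posterior P(r = 1 | data) = 0.0375, P(r = 2 | data) = 0.125, P(r = 3 | data) = 0.225, P(r = 4 | data) = 0.3, P(r = 5 | data) = 0.3125.
Averaging over the posterior, P(purple next | data) = (1/7)(0.0375) + (2/7)(0.125) + (3/7)(0.225) + (4/7)(0.3) + (5/7)(0.3125) = 0.53214.

0.532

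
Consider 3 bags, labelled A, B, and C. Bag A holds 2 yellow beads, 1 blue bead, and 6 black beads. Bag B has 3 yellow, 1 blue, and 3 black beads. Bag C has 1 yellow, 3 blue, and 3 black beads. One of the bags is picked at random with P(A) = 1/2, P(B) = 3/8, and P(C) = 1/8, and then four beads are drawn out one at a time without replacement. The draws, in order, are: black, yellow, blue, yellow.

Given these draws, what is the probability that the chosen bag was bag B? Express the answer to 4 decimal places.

0.8020

Compute the likelihood of the observed sequence for each case: P(data | bag A) = (6/9)(2/8)(1/7)(1/6) = 0.0039683; P(data | bag B) = (3/7)(3/6)(1/5)(2/4) = 0.021429; P(data | bag C) = (3/7)(1/6)(3/5)(0/4) = 0.
Multiplying each by its prior: 1/2 · 0.0039683 = 0.0019841, 3/8 · 0.021429 = 0.0080357, 1/8 · 0 = 0; summing to 0.01002.
So P(bag B | data) = (0.0080357) / (0.01002) = 0.80198.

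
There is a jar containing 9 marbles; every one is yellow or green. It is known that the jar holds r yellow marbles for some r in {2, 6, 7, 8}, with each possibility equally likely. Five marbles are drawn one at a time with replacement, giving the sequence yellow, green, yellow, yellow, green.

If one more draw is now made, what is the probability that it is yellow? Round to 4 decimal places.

Compute the likelihood of the observed sequence for each case: P(data | r = 2) = (2/9)(7/9)(2/9)(2/9)(7/9) = 0.0066386; P(data | r = 6) = (6/9)(3/9)(6/9)(6/9)(3/9) = 0.032922; P(data | r = 7) = (7/9)(2/9)(7/9)(7/9)(2/9) = 0.023235; P(data | r = 8) = (8/9)(1/9)(8/9)(8/9)(1/9) = 0.0086708.
Multiplying each by its prior: 1/4 · 0.0066386 = 0.0016596, 1/4 · 0.032922 = 0.0082305, 1/4 · 0.023235 = 0.0058087, 1/4 · 0.0086708 = 0.0021677; summing to 0.017867.
Normalising, the posterior is P(r = 2 | data) = 0.092891, P(r = 6 | data) = 0.46066, P(r = 7 | data) = 0.32512, P(r = 8 | data) = 0.12133.
Averaging over the posterior, P(yellow next | data) = (2/9)(0.092891) + (2/3)(0.46066) + (7/9)(0.32512) + (8/9)(0.12133) = 0.68847.

0.6885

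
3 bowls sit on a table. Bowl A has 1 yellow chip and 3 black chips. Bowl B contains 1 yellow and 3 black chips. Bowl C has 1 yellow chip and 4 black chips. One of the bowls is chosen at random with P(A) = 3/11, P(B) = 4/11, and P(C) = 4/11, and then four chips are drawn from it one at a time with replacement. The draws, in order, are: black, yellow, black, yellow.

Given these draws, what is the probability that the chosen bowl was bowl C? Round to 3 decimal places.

0.294

For each hypothesis, P(data | H) works out to: P(data | bowl A) = (3/4)(1/4)(3/4)(1/4) = 0.035156; P(data | bowl B) = (3/4)(1/4)(3/4)(1/4) = 0.035156; P(data | bowl C) = (4/5)(1/5)(4/5)(1/5) = 0.0256.
Weighting by the prior gives 3/11 · 0.035156 = 0.0095881, 4/11 · 0.035156 = 0.012784, 4/11 · 0.0256 = 0.0093091; summing to 0.031681.
Therefore the posterior P(bowl C | data) = (0.0093091) / (0.031681) = 0.29384.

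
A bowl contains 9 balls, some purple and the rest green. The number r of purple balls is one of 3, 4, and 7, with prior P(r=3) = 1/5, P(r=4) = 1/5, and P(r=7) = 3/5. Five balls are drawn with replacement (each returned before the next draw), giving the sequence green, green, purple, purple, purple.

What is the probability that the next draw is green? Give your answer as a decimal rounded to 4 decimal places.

For each hypothesis, P(data | H) works out to: P(data | r = 3) = (6/9)(6/9)(3/9)(3/9)(3/9) = 0.016461; P(data | r = 4) = (5/9)(5/9)(4/9)(4/9)(4/9) = 0.027096; P(data | r = 7) = (2/9)(2/9)(7/9)(7/9)(7/9) = 0.023235.
Weighting by the prior gives 1/5 · 0.016461 = 0.0032922, 1/5 · 0.027096 = 0.0054192, 3/5 · 0.023235 = 0.013941; summing to 0.022652.
Dividing through by the total gives posterior P(r = 3 | data) = 0.14533, P(r = 4 | data) = 0.23923, P(r = 7 | data) = 0.61543.
Averaging over the posterior, P(green next | data) = (2/3)(0.14533) + (5/9)(0.23923) + (2/9)(0.61543) = 0.36656.

0.3666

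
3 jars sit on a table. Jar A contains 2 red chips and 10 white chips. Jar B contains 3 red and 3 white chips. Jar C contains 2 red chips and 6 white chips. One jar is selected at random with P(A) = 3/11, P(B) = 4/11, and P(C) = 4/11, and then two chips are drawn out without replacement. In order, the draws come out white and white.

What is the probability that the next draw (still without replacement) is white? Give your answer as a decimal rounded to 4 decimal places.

0.6545

The likelihood of the observed sequence under each hypothesis: P(data | jar A) = (10/12)(9/11) = 0.68182; P(data | jar B) = (3/6)(2/5) = 0.2; P(data | jar C) = (6/8)(5/7) = 0.53571.
The prior-weighted likelihoods are 3/11 · 0.68182 = 0.18595, 4/11 · 0.2 = 0.072727, 4/11 · 0.53571 = 0.19481; with total 0.45348.
The posterior is then P(jar A | data) = 0.41005, P(jar B | data) = 0.16037, P(jar C | data) = 0.42958.
The predictive probability is P(white next | data) = (4/5)(0.41005) + (1/4)(0.16037) + (2/3)(0.42958) = 0.65452.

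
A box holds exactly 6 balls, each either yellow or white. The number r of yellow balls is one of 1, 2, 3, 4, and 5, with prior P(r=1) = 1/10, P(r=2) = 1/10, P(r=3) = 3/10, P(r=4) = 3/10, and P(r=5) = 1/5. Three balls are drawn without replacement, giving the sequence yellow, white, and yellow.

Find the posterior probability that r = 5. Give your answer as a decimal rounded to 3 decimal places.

Compute the likelihood of the observed sequence for each case: P(data | r = 1) = (1/6)(5/5)(0/4) = 0; P(data | r = 2) = (2/6)(4/5)(1/4) = 1/15; P(data | r = 3) = (3/6)(3/5)(2/4) = 3/20; P(data | r = 4) = (4/6)(2/5)(3/4) = 1/5; P(data | r = 5) = (5/6)(1/5)(4/4) = 1/6.
Multiplying each by its prior: 1/10 · 0 = 0, 1/10 · 1/15 = 1/150, 3/10 · 3/20 = 9/200, 3/10 · 1/5 = 3/50, 1/5 · 1/6 = 1/30; summing to 29/200.
Therefore the posterior P(r = 5 | data) = (1/30) / (29/200) = 20/87.

0.230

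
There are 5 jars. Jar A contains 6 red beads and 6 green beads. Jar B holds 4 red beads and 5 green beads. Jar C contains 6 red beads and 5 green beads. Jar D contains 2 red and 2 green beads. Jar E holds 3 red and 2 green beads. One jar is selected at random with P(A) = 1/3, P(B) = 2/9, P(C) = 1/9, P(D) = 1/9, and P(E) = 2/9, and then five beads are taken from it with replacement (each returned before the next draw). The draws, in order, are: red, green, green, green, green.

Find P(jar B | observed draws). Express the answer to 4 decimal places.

0.3211

Compute the likelihood of the observed sequence for each case: P(data | jar A) = (6/12)(6/12)(6/12)(6/12)(6/12) = 0.03125; P(data | jar B) = (4/9)(5/9)(5/9)(5/9)(5/9) = 0.042338; P(data | jar C) = (6/11)(5/11)(5/11)(5/11)(5/11) = 0.023285; P(data | jar D) = (2/4)(2/4)(2/4)(2/4)(2/4) = 0.03125; P(data | jar E) = (3/5)(2/5)(2/5)(2/5)(2/5) = 0.01536.
Multiplying each by its prior: 1/3 · 0.03125 = 0.010417, 2/9 · 0.042338 = 0.0094084, 1/9 · 0.023285 = 0.0025872, 1/9 · 0.03125 = 0.0034722, 2/9 · 0.01536 = 0.0034133; with total 0.029298.
Therefore the posterior P(jar B | data) = (0.0094084) / (0.029298) = 0.32113.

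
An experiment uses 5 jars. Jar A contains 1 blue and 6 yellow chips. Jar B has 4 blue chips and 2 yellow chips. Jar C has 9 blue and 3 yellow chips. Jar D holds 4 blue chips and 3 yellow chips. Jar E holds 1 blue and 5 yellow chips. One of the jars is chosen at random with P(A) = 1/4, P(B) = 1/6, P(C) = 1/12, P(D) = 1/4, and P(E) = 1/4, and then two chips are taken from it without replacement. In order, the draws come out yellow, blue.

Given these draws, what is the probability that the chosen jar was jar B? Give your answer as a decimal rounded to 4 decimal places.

The likelihood of the observed sequence under each hypothesis: P(data | jar A) = (6/7)(1/6) = 0.14286; P(data | jar B) = (2/6)(4/5) = 0.26667; P(data | jar C) = (3/12)(9/11) = 0.20455; P(data | jar D) = (3/7)(4/6) = 0.28571; P(data | jar E) = (5/6)(1/5) = 0.16667.
Weighting by the prior gives 1/4 · 0.14286 = 0.035714, 1/6 · 0.26667 = 0.044444, 1/12 · 0.20455 = 0.017045, 1/4 · 0.28571 = 0.071429, 1/4 · 0.16667 = 0.041667; with total 0.2103.
By Bayes' rule, P(jar B | data) = (0.044444) / (0.2103) = 0.21134.

0.2113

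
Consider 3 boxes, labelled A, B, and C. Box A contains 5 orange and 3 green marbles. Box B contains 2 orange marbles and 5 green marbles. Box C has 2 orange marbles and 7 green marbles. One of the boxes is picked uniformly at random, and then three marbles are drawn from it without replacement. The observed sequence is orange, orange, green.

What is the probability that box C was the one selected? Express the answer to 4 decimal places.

For each hypothesis, P(data | H) works out to: P(data | box A) = (5/8)(4/7)(3/6) = 5/28; P(data | box B) = (2/7)(1/6)(5/5) = 1/21; P(data | box C) = (2/9)(1/8)(7/7) = 1/36.
The prior-weighted likelihoods are 1/3 · 5/28 = 5/84, 1/3 · 1/21 = 1/63, 1/3 · 1/36 = 1/108; these sum to 16/189.
By Bayes' rule, P(box C | data) = (1/108) / (16/189) = 7/64.

0.1094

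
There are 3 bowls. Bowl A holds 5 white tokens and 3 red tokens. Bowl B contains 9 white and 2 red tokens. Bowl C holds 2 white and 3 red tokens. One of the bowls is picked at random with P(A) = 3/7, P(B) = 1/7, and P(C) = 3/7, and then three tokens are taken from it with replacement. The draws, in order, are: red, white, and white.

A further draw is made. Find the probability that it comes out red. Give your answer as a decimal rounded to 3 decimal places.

0.424

Under each hypothesis, the probability of the observed sequence is: P(data | bowl A) = (3/8)(5/8)(5/8) = 0.14648; P(data | bowl B) = (2/11)(9/11)(9/11) = 0.12171; P(data | bowl C) = (3/5)(2/5)(2/5) = 0.096.
Weighting by the prior gives 3/7 · 0.14648 = 0.062779, 1/7 · 0.12171 = 0.017388, 3/7 · 0.096 = 0.041143; with total 0.12131.
Normalising, the posterior is P(bowl A | data) = 0.51751, P(bowl B | data) = 0.14333, P(bowl C | data) = 0.33916.
Averaging over the posterior, P(red next | data) = (3/8)(0.51751) + (2/11)(0.14333) + (3/5)(0.33916) = 0.42362.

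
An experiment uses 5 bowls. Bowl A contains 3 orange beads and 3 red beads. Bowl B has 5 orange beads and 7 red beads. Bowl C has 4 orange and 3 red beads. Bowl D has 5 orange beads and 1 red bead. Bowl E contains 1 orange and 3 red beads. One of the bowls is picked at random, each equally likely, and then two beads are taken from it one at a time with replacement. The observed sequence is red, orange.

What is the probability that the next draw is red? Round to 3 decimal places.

0.503

The likelihood of the observed sequence under each hypothesis: P(data | bowl A) = (3/6)(3/6) = 0.25; P(data | bowl B) = (7/12)(5/12) = 0.24306; P(data | bowl C) = (3/7)(4/7) = 0.2449; P(data | bowl D) = (1/6)(5/6) = 0.13889; P(data | bowl E) = (3/4)(1/4) = 0.1875.
The prior-weighted likelihoods are 1/5 · 0.25 = 0.05, 1/5 · 0.24306 = 0.048611, 1/5 · 0.2449 = 0.04898, 1/5 · 0.13889 = 0.027778, 1/5 · 0.1875 = 0.0375; summing to 0.21287.
Normalising, the posterior is P(bowl A | data) = 0.23489, P(bowl B | data) = 0.22836, P(bowl C | data) = 0.23009, P(bowl D | data) = 0.13049, P(bowl E | data) = 0.17617.
The predictive probability is P(red next | data) = (1/2)(0.23489) + (7/12)(0.22836) + (3/7)(0.23009) + (1/6)(0.13049) + (3/4)(0.17617) = 0.50314.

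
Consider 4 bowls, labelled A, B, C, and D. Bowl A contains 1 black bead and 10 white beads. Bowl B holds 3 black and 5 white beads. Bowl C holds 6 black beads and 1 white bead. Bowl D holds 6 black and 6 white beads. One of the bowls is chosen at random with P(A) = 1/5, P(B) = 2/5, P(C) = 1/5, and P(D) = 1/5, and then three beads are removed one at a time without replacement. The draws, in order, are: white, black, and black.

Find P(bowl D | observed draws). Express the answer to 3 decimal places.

0.298

Under each hypothesis, the probability of the observed sequence is: P(data | bowl A) = (10/11)(1/10)(0/9) = 0; P(data | bowl B) = (5/8)(3/7)(2/6) = 0.089286; P(data | bowl C) = (1/7)(6/6)(5/5) = 0.14286; P(data | bowl D) = (6/12)(6/11)(5/10) = 0.13636.
Weighting by the prior gives 1/5 · 0 = 0, 2/5 · 0.089286 = 0.035714, 1/5 · 0.14286 = 0.028571, 1/5 · 0.13636 = 0.027273; with total 0.091558.
Therefore the posterior P(bowl D | data) = (0.027273) / (0.091558) = 0.29787.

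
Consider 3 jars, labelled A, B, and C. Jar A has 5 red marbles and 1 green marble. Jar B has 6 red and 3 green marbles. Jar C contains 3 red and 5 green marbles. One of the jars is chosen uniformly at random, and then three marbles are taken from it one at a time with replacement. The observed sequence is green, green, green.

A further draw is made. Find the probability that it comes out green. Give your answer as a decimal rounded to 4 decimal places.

0.5798

The likelihood of the observed sequence under each hypothesis: P(data | jar A) = (1/6)(1/6)(1/6) = 0.0046296; P(data | jar B) = (3/9)(3/9)(3/9) = 0.037037; P(data | jar C) = (5/8)(5/8)(5/8) = 0.24414.
Weighting by the prior gives 1/3 · 0.0046296 = 0.0015432, 1/3 · 0.037037 = 0.012346, 1/3 · 0.24414 = 0.08138; with total 0.095269.
The posterior is then P(jar A | data) = 0.016198, P(jar B | data) = 0.12959, P(jar C | data) = 0.85421.
So P(green next | data) = Σ P(green next | H) P(H | data) = (1/6)(0.016198) + (1/3)(0.12959) + (5/8)(0.85421) = 0.57978.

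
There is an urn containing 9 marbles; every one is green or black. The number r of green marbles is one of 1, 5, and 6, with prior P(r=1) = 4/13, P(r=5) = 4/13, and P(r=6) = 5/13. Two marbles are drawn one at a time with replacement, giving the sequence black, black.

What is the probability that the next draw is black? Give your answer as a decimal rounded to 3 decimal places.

The likelihood of the observed sequence under each hypothesis: P(data | r = 1) = (8/9)(8/9) = 0.79012; P(data | r = 5) = (4/9)(4/9) = 0.19753; P(data | r = 6) = (3/9)(3/9) = 0.11111.
Multiplying each by its prior: 4/13 · 0.79012 = 0.24311, 4/13 · 0.19753 = 0.060779, 5/13 · 0.11111 = 0.042735; summing to 0.34663.
Dividing through by the total gives posterior P(r = 1 | data) = 0.70137, P(r = 5 | data) = 0.17534, P(r = 6 | data) = 0.12329.
Averaging over the posterior, P(black next | data) = (8/9)(0.70137) + (4/9)(0.17534) + (1/3)(0.12329) = 0.74247.

0.742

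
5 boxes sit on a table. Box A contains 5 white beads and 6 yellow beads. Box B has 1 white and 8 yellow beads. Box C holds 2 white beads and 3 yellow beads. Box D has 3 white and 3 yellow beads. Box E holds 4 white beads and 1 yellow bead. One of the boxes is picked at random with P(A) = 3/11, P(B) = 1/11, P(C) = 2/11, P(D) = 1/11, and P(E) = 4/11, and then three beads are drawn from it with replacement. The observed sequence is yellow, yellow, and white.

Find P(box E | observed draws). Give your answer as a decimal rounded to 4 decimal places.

For each hypothesis, P(data | H) works out to: P(data | box A) = (6/11)(6/11)(5/11) = 0.13524; P(data | box B) = (8/9)(8/9)(1/9) = 0.087791; P(data | box C) = (3/5)(3/5)(2/5) = 0.144; P(data | box D) = (3/6)(3/6)(3/6) = 0.125; P(data | box E) = (1/5)(1/5)(4/5) = 0.032.
Multiplying each by its prior: 3/11 · 0.13524 = 0.036883, 1/11 · 0.087791 = 0.007981, 2/11 · 0.144 = 0.026182, 1/11 · 0.125 = 0.011364, 4/11 · 0.032 = 0.011636; summing to 0.094046.
So P(box E | data) = (0.011636) / (0.094046) = 0.12373.

0.1237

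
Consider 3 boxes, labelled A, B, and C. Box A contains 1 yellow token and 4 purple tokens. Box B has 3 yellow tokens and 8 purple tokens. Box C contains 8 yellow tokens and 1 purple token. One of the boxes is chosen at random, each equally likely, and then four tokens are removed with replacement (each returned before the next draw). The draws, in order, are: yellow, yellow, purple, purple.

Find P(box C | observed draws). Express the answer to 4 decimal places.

Under each hypothesis, the probability of the observed sequence is: P(data | box A) = (1/5)(1/5)(4/5)(4/5) = 0.0256; P(data | box B) = (3/11)(3/11)(8/11)(8/11) = 0.039342; P(data | box C) = (8/9)(8/9)(1/9)(1/9) = 0.0097546.
Multiplying each by its prior: 1/3 · 0.0256 = 0.0085333, 1/3 · 0.039342 = 0.013114, 1/3 · 0.0097546 = 0.0032515; summing to 0.024899.
So P(box C | data) = (0.0032515) / (0.024899) = 0.13059.

0.1306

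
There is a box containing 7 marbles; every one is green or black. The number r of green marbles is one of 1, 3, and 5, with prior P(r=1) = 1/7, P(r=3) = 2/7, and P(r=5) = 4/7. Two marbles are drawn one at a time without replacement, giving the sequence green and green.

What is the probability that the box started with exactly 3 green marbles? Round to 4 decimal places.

The likelihood of the observed sequence under each hypothesis: P(data | r = 1) = (1/7)(0/6) = 0; P(data | r = 3) = (3/7)(2/6) = 1/7; P(data | r = 5) = (5/7)(4/6) = 10/21.
Weighting by the prior gives 1/7 · 0 = 0, 2/7 · 1/7 = 2/49, 4/7 · 10/21 = 40/147; summing to 46/147.
By Bayes' rule, P(r = 3 | data) = (2/49) / (46/147) = 3/23.

0.1304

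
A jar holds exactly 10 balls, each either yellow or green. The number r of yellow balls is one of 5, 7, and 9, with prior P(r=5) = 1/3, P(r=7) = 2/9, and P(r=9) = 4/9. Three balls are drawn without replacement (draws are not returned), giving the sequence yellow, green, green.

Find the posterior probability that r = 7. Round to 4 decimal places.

For each hypothesis, P(data | H) works out to: P(data | r = 5) = (5/10)(5/9)(4/8) = 5/36; P(data | r = 7) = (7/10)(3/9)(2/8) = 7/120; P(data | r = 9) = (9/10)(1/9)(0/8) = 0.
Weighting by the prior gives 1/3 · 5/36 = 5/108, 2/9 · 7/120 = 7/540, 4/9 · 0 = 0; with total 8/135.
Hence P(r = 7 | data) = (7/540) / (8/135) = 7/32.

0.2188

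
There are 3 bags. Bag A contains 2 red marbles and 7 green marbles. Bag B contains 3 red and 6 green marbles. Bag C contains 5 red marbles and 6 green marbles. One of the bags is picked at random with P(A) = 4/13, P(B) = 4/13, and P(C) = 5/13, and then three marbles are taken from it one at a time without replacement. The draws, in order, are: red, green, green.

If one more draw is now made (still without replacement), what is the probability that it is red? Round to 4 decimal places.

The likelihood of the observed sequence under each hypothesis: P(data | bag A) = (2/9)(7/8)(6/7) = 1/6; P(data | bag B) = (3/9)(6/8)(5/7) = 5/28; P(data | bag C) = (5/11)(6/10)(5/9) = 5/33.
The prior-weighted likelihoods are 4/13 · 1/6 = 2/39, 4/13 · 5/28 = 5/91, 5/13 · 5/33 = 25/429; summing to 38/231.
Dividing through by the total gives posterior P(bag A | data) = 0.31174, P(bag B | data) = 0.33401, P(bag C | data) = 0.35425.
Averaging over the posterior, P(red next | data) = (1/6)(0.31174) + (1/3)(0.33401) + (1/2)(0.35425) = 0.34042.

0.3404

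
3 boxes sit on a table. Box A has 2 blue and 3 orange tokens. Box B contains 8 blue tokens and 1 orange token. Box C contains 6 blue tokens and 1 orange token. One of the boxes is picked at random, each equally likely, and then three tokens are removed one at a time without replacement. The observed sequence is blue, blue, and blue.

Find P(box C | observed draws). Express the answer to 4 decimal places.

0.4615

Compute the likelihood of the observed sequence for each case: P(data | box A) = (2/5)(1/4)(0/3) = 0; P(data | box B) = (8/9)(7/8)(6/7) = 2/3; P(data | box C) = (6/7)(5/6)(4/5) = 4/7.
Multiplying each by its prior: 1/3 · 0 = 0, 1/3 · 2/3 = 2/9, 1/3 · 4/7 = 4/21; these sum to 26/63.
Therefore the posterior P(box C | data) = (4/21) / (26/63) = 6/13.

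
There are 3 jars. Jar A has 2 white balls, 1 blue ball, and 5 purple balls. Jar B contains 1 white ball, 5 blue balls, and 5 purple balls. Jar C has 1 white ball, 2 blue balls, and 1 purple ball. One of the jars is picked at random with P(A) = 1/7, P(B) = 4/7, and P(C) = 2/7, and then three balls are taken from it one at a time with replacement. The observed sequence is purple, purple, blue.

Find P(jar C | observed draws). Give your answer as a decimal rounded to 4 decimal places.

0.1283

The likelihood of the observed sequence under each hypothesis: P(data | jar A) = (5/8)(5/8)(1/8) = 0.048828; P(data | jar B) = (5/11)(5/11)(5/11) = 0.093914; P(data | jar C) = (1/4)(1/4)(2/4) = 0.03125.
Weighting by the prior gives 1/7 · 0.048828 = 0.0069754, 4/7 · 0.093914 = 0.053665, 2/7 · 0.03125 = 0.0089286; these sum to 0.069569.
Hence P(jar C | data) = (0.0089286) / (0.069569) = 0.12834.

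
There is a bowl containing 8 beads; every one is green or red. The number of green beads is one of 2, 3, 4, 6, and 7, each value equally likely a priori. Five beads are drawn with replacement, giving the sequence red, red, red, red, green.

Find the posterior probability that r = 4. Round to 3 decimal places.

0.183

For each hypothesis, P(data | H) works out to: P(data | r = 2) = (6/8)(6/8)(6/8)(6/8)(2/8) = 0.079102; P(data | r = 3) = (5/8)(5/8)(5/8)(5/8)(3/8) = 0.05722; P(data | r = 4) = (4/8)(4/8)(4/8)(4/8)(4/8) = 0.03125; P(data | r = 6) = (2/8)(2/8)(2/8)(2/8)(6/8) = 0.0029297; P(data | r = 7) = (1/8)(1/8)(1/8)(1/8)(7/8) = 0.00021362.
Multiplying each by its prior: 1/5 · 0.079102 = 0.01582, 1/5 · 0.05722 = 0.011444, 1/5 · 0.03125 = 0.00625, 1/5 · 0.0029297 = 0.00058594, 1/5 · 0.00021362 = 4.2725e-05; with total 0.034143.
Hence P(r = 4 | data) = (0.00625) / (0.034143) = 0.18305.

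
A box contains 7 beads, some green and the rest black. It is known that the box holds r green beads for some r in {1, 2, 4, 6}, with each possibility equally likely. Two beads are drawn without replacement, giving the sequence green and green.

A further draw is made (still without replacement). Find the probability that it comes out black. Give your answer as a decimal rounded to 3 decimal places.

0.345

The likelihood of the observed sequence under each hypothesis: P(data | r = 1) = (1/7)(0/6) = 0; P(data | r = 2) = (2/7)(1/6) = 1/21; P(data | r = 4) = (4/7)(3/6) = 2/7; P(data | r = 6) = (6/7)(5/6) = 5/7.
Multiplying each by its prior: 1/4 · 0 = 0, 1/4 · 1/21 = 1/84, 1/4 · 2/7 = 1/14, 1/4 · 5/7 = 5/28; with total 11/42.
Dividing through by the total gives posterior P(r = 1 | data) = 0, P(r = 2 | data) = 1/22, P(r = 4 | data) = 3/11, P(r = 6 | data) = 15/22.
So P(black next | data) = Σ P(black next | H) P(H | data) = (1)(1/22) + (3/5)(3/11) + (1/5)(15/22) = 19/55.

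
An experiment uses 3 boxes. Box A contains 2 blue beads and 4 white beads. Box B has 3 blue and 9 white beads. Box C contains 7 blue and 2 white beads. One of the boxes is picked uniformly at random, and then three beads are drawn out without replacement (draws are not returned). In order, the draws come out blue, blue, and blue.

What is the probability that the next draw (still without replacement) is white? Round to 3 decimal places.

0.341

For each hypothesis, P(data | H) works out to: P(data | box A) = (2/6)(1/5)(0/4) = 0; P(data | box B) = (3/12)(2/11)(1/10) = 1/220; P(data | box C) = (7/9)(6/8)(5/7) = 5/12.
The prior-weighted likelihoods are 1/3 · 0 = 0, 1/3 · 1/220 = 1/660, 1/3 · 5/12 = 5/36; these sum to 139/990.
Normalising, the posterior is P(box A | data) = 0, P(box B | data) = 3/278, P(box C | data) = 275/278.
So P(white next | data) = Σ P(white next | H) P(H | data) = (1)(3/278) + (1/3)(275/278) = 142/417.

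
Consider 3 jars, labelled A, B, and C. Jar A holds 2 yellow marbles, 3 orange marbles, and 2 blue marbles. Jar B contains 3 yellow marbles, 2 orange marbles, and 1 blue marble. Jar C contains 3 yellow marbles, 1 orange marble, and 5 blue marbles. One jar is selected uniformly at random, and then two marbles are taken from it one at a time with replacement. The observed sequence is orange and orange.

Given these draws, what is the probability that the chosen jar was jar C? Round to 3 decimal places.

0.040

The likelihood of the observed sequence under each hypothesis: P(data | jar A) = (3/7)(3/7) = 0.18367; P(data | jar B) = (2/6)(2/6) = 0.11111; P(data | jar C) = (1/9)(1/9) = 0.012346.
Multiplying each by its prior: 1/3 · 0.18367 = 0.061224, 1/3 · 0.11111 = 0.037037, 1/3 · 0.012346 = 0.0041152; these sum to 0.10238.
Hence P(jar C | data) = (0.0041152) / (0.10238) = 0.040197.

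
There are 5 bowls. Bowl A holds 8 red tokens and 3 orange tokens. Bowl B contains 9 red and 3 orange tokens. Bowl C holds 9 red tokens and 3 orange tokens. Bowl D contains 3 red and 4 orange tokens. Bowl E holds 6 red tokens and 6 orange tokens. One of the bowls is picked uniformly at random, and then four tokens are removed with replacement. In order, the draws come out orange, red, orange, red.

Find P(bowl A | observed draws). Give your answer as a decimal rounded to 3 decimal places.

Compute the likelihood of the observed sequence for each case: P(data | bowl A) = (3/11)(8/11)(3/11)(8/11) = 0.039342; P(data | bowl B) = (3/12)(9/12)(3/12)(9/12) = 0.035156; P(data | bowl C) = (3/12)(9/12)(3/12)(9/12) = 0.035156; P(data | bowl D) = (4/7)(3/7)(4/7)(3/7) = 0.059975; P(data | bowl E) = (6/12)(6/12)(6/12)(6/12) = 0.0625.
Weighting by the prior gives 1/5 · 0.039342 = 0.0078683, 1/5 · 0.035156 = 0.0070313, 1/5 · 0.035156 = 0.0070313, 1/5 · 0.059975 = 0.011995, 1/5 · 0.0625 = 0.0125; summing to 0.046426.
Therefore the posterior P(bowl A | data) = (0.0078683) / (0.046426) = 0.16948.

0.169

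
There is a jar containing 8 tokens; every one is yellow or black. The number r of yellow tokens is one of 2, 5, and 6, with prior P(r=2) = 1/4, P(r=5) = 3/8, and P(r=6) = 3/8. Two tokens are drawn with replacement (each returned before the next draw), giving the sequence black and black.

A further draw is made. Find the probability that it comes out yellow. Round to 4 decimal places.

0.3953

Compute the likelihood of the observed sequence for each case: P(data | r = 2) = (6/8)(6/8) = 9/16; P(data | r = 5) = (3/8)(3/8) = 9/64; P(data | r = 6) = (2/8)(2/8) = 1/16.
Weighting by the prior gives 1/4 · 9/16 = 9/64, 3/8 · 9/64 = 27/512, 3/8 · 1/16 = 3/128; summing to 111/512.
Normalising, the posterior is P(r = 2 | data) = 24/37, P(r = 5 | data) = 9/37, P(r = 6 | data) = 4/37.
Averaging over the posterior, P(yellow next | data) = (1/4)(24/37) + (5/8)(9/37) + (3/4)(4/37) = 117/296.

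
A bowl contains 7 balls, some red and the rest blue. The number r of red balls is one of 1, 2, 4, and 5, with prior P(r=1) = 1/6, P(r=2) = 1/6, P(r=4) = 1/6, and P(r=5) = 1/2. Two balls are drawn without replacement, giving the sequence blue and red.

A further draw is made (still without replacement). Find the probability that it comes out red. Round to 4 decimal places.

The likelihood of the observed sequence under each hypothesis: P(data | r = 1) = (6/7)(1/6) = 1/7; P(data | r = 2) = (5/7)(2/6) = 5/21; P(data | r = 4) = (3/7)(4/6) = 2/7; P(data | r = 5) = (2/7)(5/6) = 5/21.
Multiplying each by its prior: 1/6 · 1/7 = 1/42, 1/6 · 5/21 = 5/126, 1/6 · 2/7 = 1/21, 1/2 · 5/21 = 5/42; summing to 29/126.
Dividing through by the total gives posterior P(r = 1 | data) = 3/29, P(r = 2 | data) = 5/29, P(r = 4 | data) = 6/29, P(r = 5 | data) = 15/29.
So P(red next | data) = Σ P(red next | H) P(H | data) = (0)(3/29) + (1/5)(5/29) + (3/5)(6/29) + (4/5)(15/29) = 83/145.

0.5724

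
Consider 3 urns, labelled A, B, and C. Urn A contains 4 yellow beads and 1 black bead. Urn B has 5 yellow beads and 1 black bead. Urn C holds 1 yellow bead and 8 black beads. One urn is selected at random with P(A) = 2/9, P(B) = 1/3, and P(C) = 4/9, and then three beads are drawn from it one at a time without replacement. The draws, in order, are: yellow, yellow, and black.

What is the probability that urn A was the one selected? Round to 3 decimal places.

Compute the likelihood of the observed sequence for each case: P(data | urn A) = (4/5)(3/4)(1/3) = 1/5; P(data | urn B) = (5/6)(4/5)(1/4) = 1/6; P(data | urn C) = (1/9)(0/8) = 0.
Multiplying each by its prior: 2/9 · 1/5 = 2/45, 1/3 · 1/6 = 1/18, 4/9 · 0 = 0; summing to 1/10.
Hence P(urn A | data) = (2/45) / (1/10) = 4/9.

0.444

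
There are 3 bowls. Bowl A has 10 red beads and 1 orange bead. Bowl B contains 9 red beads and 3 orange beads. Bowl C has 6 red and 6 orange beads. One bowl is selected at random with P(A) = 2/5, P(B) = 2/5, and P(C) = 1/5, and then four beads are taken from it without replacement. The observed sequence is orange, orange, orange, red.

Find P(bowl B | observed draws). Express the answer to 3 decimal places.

0.130

The likelihood of the observed sequence under each hypothesis: P(data | bowl A) = (1/11)(0/10) = 0; P(data | bowl B) = (3/12)(2/11)(1/10)(9/9) = 0.0045455; P(data | bowl C) = (6/12)(5/11)(4/10)(6/9) = 0.060606.
Multiplying each by its prior: 2/5 · 0 = 0, 2/5 · 0.0045455 = 0.0018182, 1/5 · 0.060606 = 0.012121; these sum to 0.013939.
By Bayes' rule, P(bowl B | data) = (0.0018182) / (0.013939) = 0.13043.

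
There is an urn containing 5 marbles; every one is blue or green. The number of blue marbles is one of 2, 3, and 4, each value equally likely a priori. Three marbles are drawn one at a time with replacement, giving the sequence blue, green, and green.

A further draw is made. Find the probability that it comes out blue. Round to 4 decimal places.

Compute the likelihood of the observed sequence for each case: P(data | r = 2) = (2/5)(3/5)(3/5) = 18/125; P(data | r = 3) = (3/5)(2/5)(2/5) = 12/125; P(data | r = 4) = (4/5)(1/5)(1/5) = 4/125.
The prior-weighted likelihoods are 1/3 · 18/125 = 6/125, 1/3 · 12/125 = 4/125, 1/3 · 4/125 = 4/375; these sum to 34/375.
Normalising, the posterior is P(r = 2 | data) = 9/17, P(r = 3 | data) = 6/17, P(r = 4 | data) = 2/17.
The predictive probability is P(blue next | data) = (2/5)(9/17) + (3/5)(6/17) + (4/5)(2/17) = 44/85.

0.5176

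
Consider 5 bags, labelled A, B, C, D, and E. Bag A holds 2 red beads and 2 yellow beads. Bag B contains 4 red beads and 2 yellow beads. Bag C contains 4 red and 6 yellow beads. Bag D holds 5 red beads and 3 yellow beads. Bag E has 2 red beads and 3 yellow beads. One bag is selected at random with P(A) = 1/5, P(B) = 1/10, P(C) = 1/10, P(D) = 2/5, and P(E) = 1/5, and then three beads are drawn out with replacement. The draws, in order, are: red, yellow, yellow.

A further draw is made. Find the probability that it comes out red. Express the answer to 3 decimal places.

Compute the likelihood of the observed sequence for each case: P(data | bag A) = (2/4)(2/4)(2/4) = 0.125; P(data | bag B) = (4/6)(2/6)(2/6) = 0.074074; P(data | bag C) = (4/10)(6/10)(6/10) = 0.144; P(data | bag D) = (5/8)(3/8)(3/8) = 0.087891; P(data | bag E) = (2/5)(3/5)(3/5) = 0.144.
Multiplying each by its prior: 1/5 · 0.125 = 0.025, 1/10 · 0.074074 = 0.0074074, 1/10 · 0.144 = 0.0144, 2/5 · 0.087891 = 0.035156, 1/5 · 0.144 = 0.0288; with total 0.11076.
Normalising, the posterior is P(bag A | data) = 0.22571, P(bag B | data) = 0.066876, P(bag C | data) = 0.13001, P(bag D | data) = 0.3174, P(bag E | data) = 0.26001.
Averaging over the posterior, P(red next | data) = (1/2)(0.22571) + (2/3)(0.066876) + (2/5)(0.13001) + (5/8)(0.3174) + (2/5)(0.26001) = 0.51182.

0.512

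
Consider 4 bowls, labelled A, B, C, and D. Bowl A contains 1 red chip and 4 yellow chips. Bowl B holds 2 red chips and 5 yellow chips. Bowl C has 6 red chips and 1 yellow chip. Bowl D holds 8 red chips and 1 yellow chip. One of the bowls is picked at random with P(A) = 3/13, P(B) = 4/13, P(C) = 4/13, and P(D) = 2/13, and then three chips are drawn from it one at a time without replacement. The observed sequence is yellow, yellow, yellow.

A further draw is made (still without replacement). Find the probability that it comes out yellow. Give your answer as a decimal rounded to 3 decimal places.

The likelihood of the observed sequence under each hypothesis: P(data | bowl A) = (4/5)(3/4)(2/3) = 2/5; P(data | bowl B) = (5/7)(4/6)(3/5) = 2/7; P(data | bowl C) = (1/7)(0/6) = 0; P(data | bowl D) = (1/9)(0/8) = 0.
Weighting by the prior gives 3/13 · 2/5 = 6/65, 4/13 · 2/7 = 8/91, 4/13 · 0 = 0, 2/13 · 0 = 0; summing to 82/455.
Dividing through by the total gives posterior P(bowl A | data) = 21/41, P(bowl B | data) = 20/41, P(bowl C | data) = 0, P(bowl D | data) = 0.
The predictive probability is P(yellow next | data) = (1/2)(21/41) + (1/2)(20/41) = 1/2.

0.500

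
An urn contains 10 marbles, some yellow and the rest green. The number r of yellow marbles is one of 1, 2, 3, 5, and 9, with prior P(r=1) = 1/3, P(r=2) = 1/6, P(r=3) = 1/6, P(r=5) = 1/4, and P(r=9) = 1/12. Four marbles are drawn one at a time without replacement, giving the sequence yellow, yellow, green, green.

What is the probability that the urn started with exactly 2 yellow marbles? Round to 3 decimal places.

The likelihood of the observed sequence under each hypothesis: P(data | r = 1) = (1/10)(0/9) = 0; P(data | r = 2) = (2/10)(1/9)(8/8)(7/7) = 0.022222; P(data | r = 3) = (3/10)(2/9)(7/8)(6/7) = 0.05; P(data | r = 5) = (5/10)(4/9)(5/8)(4/7) = 0.079365; P(data | r = 9) = (9/10)(8/9)(1/8)(0/7) = 0.
The prior-weighted likelihoods are 1/3 · 0 = 0, 1/6 · 0.022222 = 0.0037037, 1/6 · 0.05 = 0.0083333, 1/4 · 0.079365 = 0.019841, 1/12 · 0 = 0; summing to 0.031878.
Hence P(r = 2 | data) = (0.0037037) / (0.031878) = 0.11618.

0.116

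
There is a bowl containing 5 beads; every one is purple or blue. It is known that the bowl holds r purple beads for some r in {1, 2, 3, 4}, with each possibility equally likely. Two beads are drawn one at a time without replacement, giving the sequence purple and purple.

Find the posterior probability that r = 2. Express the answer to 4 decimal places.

0.1000

Compute the likelihood of the observed sequence for each case: P(data | r = 1) = (1/5)(0/4) = 0; P(data | r = 2) = (2/5)(1/4) = 1/10; P(data | r = 3) = (3/5)(2/4) = 3/10; P(data | r = 4) = (4/5)(3/4) = 3/5.
Multiplying each by its prior: 1/4 · 0 = 0, 1/4 · 1/10 = 1/40, 1/4 · 3/10 = 3/40, 1/4 · 3/5 = 3/20; these sum to 1/4.
So P(r = 2 | data) = (1/40) / (1/4) = 1/10.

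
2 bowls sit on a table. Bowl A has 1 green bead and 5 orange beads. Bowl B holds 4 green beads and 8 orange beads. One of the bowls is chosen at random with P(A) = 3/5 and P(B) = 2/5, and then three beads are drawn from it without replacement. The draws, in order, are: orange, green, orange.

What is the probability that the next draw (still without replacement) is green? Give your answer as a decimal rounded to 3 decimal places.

Under each hypothesis, the probability of the observed sequence is: P(data | bowl A) = (5/6)(1/5)(4/4) = 0.16667; P(data | bowl B) = (8/12)(4/11)(7/10) = 0.1697.
The prior-weighted likelihoods are 3/5 · 0.16667 = 0.1, 2/5 · 0.1697 = 0.067879; summing to 0.16788.
Normalising, the posterior is P(bowl A | data) = 0.59567, P(bowl B | data) = 0.40433.
The predictive probability is P(green next | data) = (0)(0.59567) + (1/3)(0.40433) = 0.13478.

0.135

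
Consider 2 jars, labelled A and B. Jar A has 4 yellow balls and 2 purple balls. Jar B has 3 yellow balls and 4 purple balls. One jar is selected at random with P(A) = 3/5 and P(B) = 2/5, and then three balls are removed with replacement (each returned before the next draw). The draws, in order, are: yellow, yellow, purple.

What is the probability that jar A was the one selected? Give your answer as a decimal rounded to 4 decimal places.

For each hypothesis, P(data | H) works out to: P(data | jar A) = (4/6)(4/6)(2/6) = 0.14815; P(data | jar B) = (3/7)(3/7)(4/7) = 0.10496.
The prior-weighted likelihoods are 3/5 · 0.14815 = 0.088889, 2/5 · 0.10496 = 0.041983; these sum to 0.13087.
By Bayes' rule, P(jar A | data) = (0.088889) / (0.13087) = 0.67921.

0.6792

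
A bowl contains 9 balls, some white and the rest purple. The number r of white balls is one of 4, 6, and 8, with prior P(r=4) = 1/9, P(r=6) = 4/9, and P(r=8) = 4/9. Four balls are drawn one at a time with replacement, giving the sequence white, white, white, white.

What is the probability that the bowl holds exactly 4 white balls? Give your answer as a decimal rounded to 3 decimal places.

0.012

For each hypothesis, P(data | H) works out to: P(data | r = 4) = (4/9)(4/9)(4/9)(4/9) = 0.039018; P(data | r = 6) = (6/9)(6/9)(6/9)(6/9) = 0.19753; P(data | r = 8) = (8/9)(8/9)(8/9)(8/9) = 0.6243.
Multiplying each by its prior: 1/9 · 0.039018 = 0.0043354, 4/9 · 0.19753 = 0.087791, 4/9 · 0.6243 = 0.27746; these sum to 0.36959.
Therefore the posterior P(r = 4 | data) = (0.0043354) / (0.36959) = 0.01173.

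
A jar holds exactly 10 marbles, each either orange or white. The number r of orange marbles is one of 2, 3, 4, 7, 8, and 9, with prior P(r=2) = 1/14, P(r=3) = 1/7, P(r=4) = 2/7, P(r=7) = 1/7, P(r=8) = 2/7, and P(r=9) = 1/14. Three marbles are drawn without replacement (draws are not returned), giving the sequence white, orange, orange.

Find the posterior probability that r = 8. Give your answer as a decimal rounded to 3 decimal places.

The likelihood of the observed sequence under each hypothesis: P(data | r = 2) = (8/10)(2/9)(1/8) = 1/45; P(data | r = 3) = (7/10)(3/9)(2/8) = 7/120; P(data | r = 4) = (6/10)(4/9)(3/8) = 1/10; P(data | r = 7) = (3/10)(7/9)(6/8) = 7/40; P(data | r = 8) = (2/10)(8/9)(7/8) = 7/45; P(data | r = 9) = (1/10)(9/9)(8/8) = 1/10.
Multiplying each by its prior: 1/14 · 1/45 = 1/630, 1/7 · 7/120 = 1/120, 2/7 · 1/10 = 1/35, 1/7 · 7/40 = 1/40, 2/7 · 7/45 = 2/45, 1/14 · 1/10 = 1/140; summing to 29/252.
By Bayes' rule, P(r = 8 | data) = (2/45) / (29/252) = 56/145.

0.386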